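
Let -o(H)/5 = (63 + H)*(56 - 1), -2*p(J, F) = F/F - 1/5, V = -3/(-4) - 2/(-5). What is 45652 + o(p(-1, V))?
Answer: 28437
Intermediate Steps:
V = 23/20 (V = -3*(-¼) - 2*(-⅕) = ¾ + ⅖ = 23/20 ≈ 1.1500)
p(J, F) = -⅖ (p(J, F) = -(F/F - 1/5)/2 = -(1 - 1*⅕)/2 = -(1 - ⅕)/2 = -½*⅘ = -⅖)
o(H) = -17325 - 275*H (o(H) = -5*(63 + H)*(56 - 1) = -5*(63 + H)*55 = -5*(3465 + 55*H) = -17325 - 275*H)
45652 + o(p(-1, V)) = 45652 + (-17325 - 275*(-⅖)) = 45652 + (-17325 + 110) = 45652 - 17215 = 28437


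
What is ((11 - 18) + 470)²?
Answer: 214369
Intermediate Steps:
((11 - 18) + 470)² = (-7 + 470)² = 463² = 214369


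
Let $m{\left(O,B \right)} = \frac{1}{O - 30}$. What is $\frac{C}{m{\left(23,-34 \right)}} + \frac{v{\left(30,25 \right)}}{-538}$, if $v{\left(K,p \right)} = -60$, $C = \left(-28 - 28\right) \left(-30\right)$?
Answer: $- \frac{3163410}{269} \approx -11760.0$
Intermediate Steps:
$C = 1680$ ($C = \left(-56\right) \left(-30\right) = 1680$)
$m{\left(O,B \right)} = \frac{1}{-30 + O}$
$\frac{C}{m{\left(23,-34 \right)}} + \frac{v{\left(30,25 \right)}}{-538} = \frac{1680}{\frac{1}{-30 + 23}} - \frac{60}{-538} = \frac{1680}{\frac{1}{-7}} - - \frac{30}{269} = \frac{1680}{- \frac{1}{7}} + \frac{30}{269} = 1680 \left(-7\right) + \frac{30}{269} = -11760 + \frac{30}{269} = - \frac{3163410}{269}$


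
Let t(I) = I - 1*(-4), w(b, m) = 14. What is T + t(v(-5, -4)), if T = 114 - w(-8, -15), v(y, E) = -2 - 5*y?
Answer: 127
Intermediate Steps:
t(I) = 4 + I (t(I) = I + 4 = 4 + I)
T = 100 (T = 114 - 1*14 = 114 - 14 = 100)
T + t(v(-5, -4)) = 100 + (4 + (-2 - 5*(-5))) = 100 + (4 + (-2 + 25)) = 100 + (4 + 23) = 100 + 27 = 127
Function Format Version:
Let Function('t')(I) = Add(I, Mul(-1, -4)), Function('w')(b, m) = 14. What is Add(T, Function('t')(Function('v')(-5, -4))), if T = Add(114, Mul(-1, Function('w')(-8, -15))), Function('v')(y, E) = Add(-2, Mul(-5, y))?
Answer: 127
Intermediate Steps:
Function('t')(I) = Add(4, I) (Function('t')(I) = Add(I, 4) = Add(4, I))
T = 100 (T = Add(114, Mul(-1, 14)) = Add(114, -14) = 100)
Add(T, Function('t')(Function('v')(-5, -4))) = Add(100, Add(4, Add(-2, Mul(-5, -5)))) = Add(100, Add(4, Add(-2, 25))) = Add(100, Add(4, 23)) = Add(100, 27) = 127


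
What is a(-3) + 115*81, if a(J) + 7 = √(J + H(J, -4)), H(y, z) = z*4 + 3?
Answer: 9308 + 4*I ≈ 9308.0 + 4.0*I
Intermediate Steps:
H(y, z) = 3 + 4*z (H(y, z) = 4*z + 3 = 3 + 4*z)
a(J) = -7 + √(-13 + J) (a(J) = -7 + √(J + (3 + 4*(-4))) = -7 + √(J + (3 - 16)) = -7 + √(J - 13) = -7 + √(-13 + J))
a(-3) + 115*81 = (-7 + √(-13 - 3)) + 115*81 = (-7 + √(-16)) + 9315 = (-7 + 4*I) + 9315 = 9308 + 4*I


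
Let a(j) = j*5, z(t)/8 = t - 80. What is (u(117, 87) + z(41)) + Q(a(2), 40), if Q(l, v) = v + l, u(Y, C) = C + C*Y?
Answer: 10004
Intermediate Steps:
z(t) = -640 + 8*t (z(t) = 8*(t - 80) = 8*(-80 + t) = -640 + 8*t)
a(j) = 5*j
Q(l, v) = l + v
(u(117, 87) + z(41)) + Q(a(2), 40) = (87*(1 + 117) + (-640 + 8*41)) + (5*2 + 40) = (87*118 + (-640 + 328)) + (10 + 40) = (10266 - 312) + 50 = 9954 + 50 = 10004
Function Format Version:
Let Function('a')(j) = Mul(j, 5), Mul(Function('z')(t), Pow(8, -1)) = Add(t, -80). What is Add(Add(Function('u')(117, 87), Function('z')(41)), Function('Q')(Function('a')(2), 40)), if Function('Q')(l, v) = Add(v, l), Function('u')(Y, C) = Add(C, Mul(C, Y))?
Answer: 10004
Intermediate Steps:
Function('z')(t) = Add(-640, Mul(8, t)) (Function('z')(t) = Mul(8, Add(t, -80)) = Mul(8, Add(-80, t)) = Add(-640, Mul(8, t)))
Function('a')(j) = Mul(5, j)
Function('Q')(l, v) = Add(l, v)
Add(Add(Function('u')(117, 87), Function('z')(41)), Function('Q')(Function('a')(2), 40)) = Add(Add(Mul(87, Add(1, 117)), Add(-640, Mul(8, 41))), Add(Mul(5, 2), 40)) = Add(Add(Mul(87, 118), Add(-640, 328)), Add(10, 40)) = Add(Add(10266, -312), 50) = Add(9954, 50) = 10004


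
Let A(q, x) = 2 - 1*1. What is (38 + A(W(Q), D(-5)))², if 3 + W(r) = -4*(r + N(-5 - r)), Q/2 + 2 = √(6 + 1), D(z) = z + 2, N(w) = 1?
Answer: 1521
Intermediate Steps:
D(z) = 2 + z
Q = -4 + 2*√7 (Q = -4 + 2*√(6 + 1) = -4 + 2*√7 ≈ 1.2915)
W(r) = -7 - 4*r (W(r) = -3 - 4*(r + 1) = -3 - 4*(1 + r) = -3 + (-4 - 4*r) = -7 - 4*r)
A(q, x) = 1 (A(q, x) = 2 - 1 = 1)
(38 + A(W(Q), D(-5)))² = (38 + 1)² = 39² = 1521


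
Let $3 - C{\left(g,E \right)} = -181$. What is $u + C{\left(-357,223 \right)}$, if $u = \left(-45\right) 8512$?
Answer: $-382856$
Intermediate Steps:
$u = -383040$
$C{\left(g,E \right)} = 184$ ($C{\left(g,E \right)} = 3 - -181 = 3 + 181 = 184$)
$u + C{\left(-357,223 \right)} = -383040 + 184 = -382856$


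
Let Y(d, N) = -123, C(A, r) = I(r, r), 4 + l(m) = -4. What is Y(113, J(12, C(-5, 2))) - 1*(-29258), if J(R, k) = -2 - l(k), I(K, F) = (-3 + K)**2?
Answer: 29135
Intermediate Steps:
l(m) = -8 (l(m) = -4 - 4 = -8)
C(A, r) = (-3 + r)**2
J(R, k) = 6 (J(R, k) = -2 - 1*(-8) = -2 + 8 = 6)
Y(113, J(12, C(-5, 2))) - 1*(-29258) = -123 - 1*(-29258) = -123 + 29258 = 29135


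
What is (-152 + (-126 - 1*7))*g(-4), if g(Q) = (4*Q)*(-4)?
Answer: -18240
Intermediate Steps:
g(Q) = -16*Q
(-152 + (-126 - 1*7))*g(-4) = (-152 + (-126 - 1*7))*(-16*(-4)) = (-152 + (-126 - 7))*64 = (-152 - 133)*64 = -285*64 = -18240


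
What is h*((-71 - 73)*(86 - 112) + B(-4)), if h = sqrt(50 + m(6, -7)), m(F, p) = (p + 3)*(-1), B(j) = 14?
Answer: 11274*sqrt(6) ≈ 27616.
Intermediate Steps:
m(F, p) = -3 - p (m(F, p) = (3 + p)*(-1) = -3 - p)
h = 3*sqrt(6) (h = sqrt(50 + (-3 - 1*(-7))) = sqrt(50 + (-3 + 7)) = sqrt(50 + 4) = sqrt(54) = 3*sqrt(6) ≈ 7.3485)
h*((-71 - 73)*(86 - 112) + B(-4)) = (3*sqrt(6))*((-71 - 73)*(86 - 112) + 14) = (3*sqrt(6))*(-144*(-26) + 14) = (3*sqrt(6))*(3744 + 14) = (3*sqrt(6))*3758 = 11274*sqrt(6)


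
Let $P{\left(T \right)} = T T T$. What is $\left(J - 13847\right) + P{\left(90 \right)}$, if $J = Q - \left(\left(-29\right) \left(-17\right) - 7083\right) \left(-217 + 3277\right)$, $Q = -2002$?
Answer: $20878551$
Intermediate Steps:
$P{\left(T \right)} = T^{3}$ ($P{\left(T \right)} = T^{2} T = T^{3}$)
$J = 20163398$ ($J = -2002 - \left(\left(-29\right) \left(-17\right) - 7083\right) \left(-217 + 3277\right) = -2002 - \left(493 - 7083\right) 3060 = -2002 - \left(-6590\right) 3060 = -2002 - -20165400 = -2002 + 20165400 = 20163398$)
$\left(J - 13847\right) + P{\left(90 \right)} = \left(20163398 - 13847\right) + 90^{3} = 20149551 + 729000 = 20878551$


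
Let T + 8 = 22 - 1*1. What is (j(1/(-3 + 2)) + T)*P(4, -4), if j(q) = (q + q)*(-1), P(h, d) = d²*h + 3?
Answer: 1005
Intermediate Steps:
T = 13 (T = -8 + (22 - 1*1) = -8 + (22 - 1) = -8 + 21 = 13)
P(h, d) = 3 + h*d² (P(h, d) = h*d² + 3 = 3 + h*d²)
j(q) = -2*q (j(q) = (2*q)*(-1) = -2*q)
(j(1/(-3 + 2)) + T)*P(4, -4) = (-2/(-3 + 2) + 13)*(3 + 4*(-4)²) = (-2/(-1) + 13)*(3 + 4*16) = (-2*(-1) + 13)*(3 + 64) = (2 + 13)*67 = 15*67 = 1005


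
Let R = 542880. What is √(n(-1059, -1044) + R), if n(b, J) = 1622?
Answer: √544502 ≈ 737.90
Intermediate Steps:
√(n(-1059, -1044) + R) = √(1622 + 542880) = √544502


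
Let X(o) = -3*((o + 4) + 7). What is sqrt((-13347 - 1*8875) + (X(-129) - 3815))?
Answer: I*sqrt(25683) ≈ 160.26*I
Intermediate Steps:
X(o) = -33 - 3*o (X(o) = -3*((4 + o) + 7) = -3*(11 + o) = -33 - 3*o)
sqrt((-13347 - 1*8875) + (X(-129) - 3815)) = sqrt((-13347 - 1*8875) + ((-33 - 3*(-129)) - 3815)) = sqrt((-13347 - 8875) + ((-33 + 387) - 3815)) = sqrt(-22222 + (354 - 3815)) = sqrt(-22222 - 3461) = sqrt(-25683) = I*sqrt(25683)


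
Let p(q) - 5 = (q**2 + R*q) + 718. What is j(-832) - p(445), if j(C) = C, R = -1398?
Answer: 422530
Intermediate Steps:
p(q) = 723 + q**2 - 1398*q (p(q) = 5 + ((q**2 - 1398*q) + 718) = 5 + (718 + q**2 - 1398*q) = 723 + q**2 - 1398*q)
j(-832) - p(445) = -832 - (723 + 445**2 - 1398*445) = -832 - (723 + 198025 - 622110) = -832 - 1*(-423362) = -832 + 423362 = 422530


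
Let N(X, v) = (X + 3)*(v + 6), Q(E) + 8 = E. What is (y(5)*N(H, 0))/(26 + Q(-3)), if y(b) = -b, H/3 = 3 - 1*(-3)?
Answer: -42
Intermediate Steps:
Q(E) = -8 + E
H = 18 (H = 3*(3 - 1*(-3)) = 3*(3 + 3) = 3*6 = 18)
N(X, v) = (3 + X)*(6 + v)
(y(5)*N(H, 0))/(26 + Q(-3)) = ((-1*5)*(18 + 3*0 + 6*18 + 18*0))/(26 + (-8 - 3)) = (-5*(18 + 0 + 108 + 0))/(26 - 11) = -5*126/15 = -630*1/15 = -42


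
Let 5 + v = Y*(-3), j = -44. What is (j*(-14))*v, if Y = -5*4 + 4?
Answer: 26488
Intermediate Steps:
Y = -16 (Y = -20 + 4 = -16)
v = 43 (v = -5 - 16*(-3) = -5 + 48 = 43)
(j*(-14))*v = -44*(-14)*43 = 616*43 = 26488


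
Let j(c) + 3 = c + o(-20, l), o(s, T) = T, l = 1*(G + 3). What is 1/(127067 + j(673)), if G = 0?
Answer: 1/127740 ≈ 7.8284e-6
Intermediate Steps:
l = 3 (l = 1*(0 + 3) = 1*3 = 3)
j(c) = c (j(c) = -3 + (c + 3) = -3 + (3 + c) = c)
1/(127067 + j(673)) = 1/(127067 + 673) = 1/127740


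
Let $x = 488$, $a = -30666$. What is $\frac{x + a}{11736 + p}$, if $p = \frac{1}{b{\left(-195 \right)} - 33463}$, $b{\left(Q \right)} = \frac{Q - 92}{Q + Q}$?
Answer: $- \frac{196915720187}{76579060449} \approx -2.5714$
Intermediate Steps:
$b{\left(Q \right)} = \frac{-92 + Q}{2 Q}$
$p = - \frac{390}{13050283}$ ($p = \frac{1}{\frac{-92 - 195}{2 \left(-195\right)} - 33463} = \frac{1}{\frac{1}{2} \left(- \frac{1}{195}\right) \left(-287\right) - 33463} = \frac{1}{\frac{287}{390} - 33463} = \frac{1}{- \frac{13050283}{390}} = - \frac{390}{13050283} \approx -2.9884 \cdot 10^{-5}$)
$\frac{x + a}{11736 + p} = \frac{488 - 30666}{11736 - \frac{390}{13050283}} = - \frac{30178}{\frac{153158120898}{13050283}} = \left(-30178\right) \frac{13050283}{153158120898} = - \frac{196915720187}{76579060449}$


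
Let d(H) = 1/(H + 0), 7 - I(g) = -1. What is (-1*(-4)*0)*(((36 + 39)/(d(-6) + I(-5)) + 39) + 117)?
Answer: 0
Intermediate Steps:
I(g) = 8 (I(g) = 7 - 1*(-1) = 7 + 1 = 8)
d(H) = 1/H
(-1*(-4)*0)*(((36 + 39)/(d(-6) + I(-5)) + 39) + 117) = (-1*(-4)*0)*(((36 + 39)/(1/(-6) + 8) + 39) + 117) = (4*0)*((75/(-⅙ + 8) + 39) + 117) = 0*((75/(47/6) + 39) + 117) = 0*((75*(6/47) + 39) + 117) = 0*((450/47 + 39) + 117) = 0*(2283/47 + 117) = 0*(7782/47) = 0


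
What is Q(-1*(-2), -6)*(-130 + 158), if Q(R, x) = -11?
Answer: -308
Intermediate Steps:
Q(-1*(-2), -6)*(-130 + 158) = -11*(-130 + 158) = -11*28 = -308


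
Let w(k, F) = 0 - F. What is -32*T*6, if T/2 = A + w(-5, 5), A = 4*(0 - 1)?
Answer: 3456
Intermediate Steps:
w(k, F) = -F
A = -4 (A = 4*(-1) = -4)
T = -18 (T = 2*(-4 - 1*5) = 2*(-4 - 5) = 2*(-9) = -18)
-32*T*6 = -32*(-18)*6 = 576*6 = 3456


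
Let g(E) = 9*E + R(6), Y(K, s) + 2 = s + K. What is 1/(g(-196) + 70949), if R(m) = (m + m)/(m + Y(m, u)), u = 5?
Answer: 5/345929 ≈ 1.4454e-5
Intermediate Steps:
Y(K, s) = -2 + K + s (Y(K, s) = -2 + (s + K) = -2 + (K + s) = -2 + K + s)
R(m) = 2*m/(3 + 2*m) (R(m) = (m + m)/(m + (-2 + m + 5)) = (2*m)/(m + (3 + m)) = (2*m)/(3 + 2*m) = 2*m/(3 + 2*m))
g(E) = ⅘ + 9*E (g(E) = 9*E + 2*6/(3 + 2*6) = 9*E + 2*6/(3 + 12) = 9*E + 2*6/15 = 9*E + 2*6*(1/15) = 9*E + ⅘ = ⅘ + 9*E)
1/(g(-196) + 70949) = 1/((⅘ + 9*(-196)) + 70949) = 1/((⅘ - 1764) + 70949) = 1/(-8816/5 + 70949) = 1/(345929/5) = 5/345929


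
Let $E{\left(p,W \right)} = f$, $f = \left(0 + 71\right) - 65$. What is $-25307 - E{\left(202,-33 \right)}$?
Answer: $-25313$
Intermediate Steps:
$f = 6$ ($f = 71 - 65 = 6$)
$E{\left(p,W \right)} = 6$
$-25307 - E{\left(202,-33 \right)} = -25307 - 6 = -25313$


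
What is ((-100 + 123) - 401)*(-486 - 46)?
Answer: 201096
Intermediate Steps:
((-100 + 123) - 401)*(-486 - 46) = (23 - 401)*(-532) = -378*(-532) = 201096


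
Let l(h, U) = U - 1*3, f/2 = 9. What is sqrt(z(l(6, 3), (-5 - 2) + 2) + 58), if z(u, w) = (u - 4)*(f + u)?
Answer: I*sqrt(14) ≈ 3.7417*I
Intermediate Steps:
f = 18 (f = 2*9 = 18)
l(h, U) = -3 + U (l(h, U) = U - 3 = -3 + U)
z(u, w) = (-4 + u)*(18 + u) (z(u, w) = (u - 4)*(18 + u) = (-4 + u)*(18 + u))
sqrt(z(l(6, 3), (-5 - 2) + 2) + 58) = sqrt((-72 + (-3 + 3)**2 + 14*(-3 + 3)) + 58) = sqrt((-72 + 0**2 + 14*0) + 58) = sqrt((-72 + 0 + 0) + 58) = sqrt(-72 + 58) = sqrt(-14) = I*sqrt(14)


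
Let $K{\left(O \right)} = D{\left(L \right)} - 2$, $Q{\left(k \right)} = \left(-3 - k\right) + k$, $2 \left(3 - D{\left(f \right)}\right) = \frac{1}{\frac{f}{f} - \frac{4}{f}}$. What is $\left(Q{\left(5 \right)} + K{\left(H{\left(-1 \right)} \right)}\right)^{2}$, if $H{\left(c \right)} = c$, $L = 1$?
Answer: $\frac{121}{36} \approx 3.3611$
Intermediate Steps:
$D{\left(f \right)} = 3 - \frac{1}{2 \left(1 - \frac{4}{f}\right)}$ ($D{\left(f \right)} = 3 - \frac{1}{2 \left(\frac{f}{f} - \frac{4}{f}\right)} = 3 - \frac{1}{2 \left(1 - \frac{4}{f}\right)}$)
$Q{\left(k \right)} = -3$
$K{\left(O \right)} = \frac{7}{6}$ ($K{\left(O \right)} = \frac{-24 + 5 \cdot 1}{2 \left(-4 + 1\right)} - 2 = \frac{-24 + 5}{2 \left(-3\right)} - 2 = \frac{1}{2} \left(- \frac{1}{3}\right) \left(-19\right) - 2 = \frac{19}{6} - 2 = \frac{7}{6}$)
$\left(Q{\left(5 \right)} + K{\left(H{\left(-1 \right)} \right)}\right)^{2} = \left(-3 + \frac{7}{6}\right)^{2} = \left(- \frac{11}{6}\right)^{2} = \frac{121}{36}$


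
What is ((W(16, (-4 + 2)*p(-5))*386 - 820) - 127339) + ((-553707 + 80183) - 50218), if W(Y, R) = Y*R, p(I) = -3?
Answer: -614845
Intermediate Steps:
W(Y, R) = R*Y
((W(16, (-4 + 2)*p(-5))*386 - 820) - 127339) + ((-553707 + 80183) - 50218) = (((((-4 + 2)*(-3))*16)*386 - 820) - 127339) + ((-553707 + 80183) - 50218) = (((-2*(-3)*16)*386 - 820) - 127339) + (-473524 - 50218) = (((6*16)*386 - 820) - 127339) - 523742 = ((96*386 - 820) - 127339) - 523742 = ((37056 - 820) - 127339) - 523742 = (36236 - 127339) - 523742 = -91103 - 523742 = -614845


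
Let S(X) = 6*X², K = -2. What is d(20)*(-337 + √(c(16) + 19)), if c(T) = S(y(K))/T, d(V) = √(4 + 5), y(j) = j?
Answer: -1011 + 3*√82/2 ≈ -997.42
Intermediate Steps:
d(V) = 3 (d(V) = √9 = 3)
c(T) = 24/T (c(T) = (6*(-2)²)/T = (6*4)/T = 24/T)
d(20)*(-337 + √(c(16) + 19)) = 3*(-337 + √(24/16 + 19)) = 3*(-337 + √(24*(1/16) + 19)) = 3*(-337 + √(3/2 + 19)) = 3*(-337 + √(41/2)) = 3*(-337 + √82/2) = -1011 + 3*√82/2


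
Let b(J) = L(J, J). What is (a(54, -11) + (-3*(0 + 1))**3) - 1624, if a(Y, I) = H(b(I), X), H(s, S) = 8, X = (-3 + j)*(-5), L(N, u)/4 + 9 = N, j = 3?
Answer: -1643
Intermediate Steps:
L(N, u) = -36 + 4*N
b(J) = -36 + 4*J
X = 0 (X = (-3 + 3)*(-5) = 0*(-5) = 0)
a(Y, I) = 8
(a(54, -11) + (-3*(0 + 1))**3) - 1624 = (8 + (-3*(0 + 1))**3) - 1624 = (8 + (-3*1)**3) - 1624 = (8 + (-3)**3) - 1624 = (8 - 27) - 1624 = -19 - 1624 = -1643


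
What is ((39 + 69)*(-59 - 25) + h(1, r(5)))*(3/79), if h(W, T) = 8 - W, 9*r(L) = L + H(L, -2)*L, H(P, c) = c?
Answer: -27195/79 ≈ -344.24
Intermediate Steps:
r(L) = -L/9 (r(L) = (L - 2*L)/9 = (-L)/9 = -L/9)
((39 + 69)*(-59 - 25) + h(1, r(5)))*(3/79) = ((39 + 69)*(-59 - 25) + (8 - 1*1))*(3/79) = (108*(-84) + (8 - 1))*(3*(1/79)) = (-9072 + 7)*(3/79) = -9065*3/79 = -27195/79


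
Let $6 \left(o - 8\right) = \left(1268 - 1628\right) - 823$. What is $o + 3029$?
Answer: $\frac{17039}{6} \approx 2839.8$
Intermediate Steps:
$o = - \frac{1135}{6}$ ($o = 8 + \frac{\left(1268 - 1628\right) - 823}{6} = 8 + \frac{-360 - 823}{6} = 8 + \frac{1}{6} \left(-1183\right) = 8 - \frac{1183}{6} = - \frac{1135}{6} \approx -189.17$)
$o + 3029 = - \frac{1135}{6} + 3029 = \frac{17039}{6}$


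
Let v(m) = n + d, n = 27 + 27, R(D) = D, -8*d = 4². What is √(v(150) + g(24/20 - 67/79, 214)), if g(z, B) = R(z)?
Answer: √8168205/395 ≈ 7.2355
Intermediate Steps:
d = -2 (d = -⅛*4² = -⅛*16 = -2)
n = 54
g(z, B) = z
v(m) = 52 (v(m) = 54 - 2 = 52)
√(v(150) + g(24/20 - 67/79, 214)) = √(52 + (24/20 - 67/79)) = √(52 + (24*(1/20) - 67*1/79)) = √(52 + (6/5 - 67/79)) = √(52 + 139/395) = √(20679/395) = √8168205/395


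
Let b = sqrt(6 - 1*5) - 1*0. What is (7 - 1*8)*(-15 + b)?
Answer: 14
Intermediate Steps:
b = 1 (b = sqrt(6 - 5) + 0 = sqrt(1) + 0 = 1 + 0 = 1)
(7 - 1*8)*(-15 + b) = (7 - 1*8)*(-15 + 1) = (7 - 8)*(-14) = -1*(-14) = 14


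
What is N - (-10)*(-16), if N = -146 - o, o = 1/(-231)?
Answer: -70685/231 ≈ -306.00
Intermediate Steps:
o = -1/231 ≈ -0.0043290
N = -33725/231 (N = -146 - 1*(-1/231) = -146 + 1/231 = -33725/231 ≈ -146.00)
N - (-10)*(-16) = -33725/231 - (-10)*(-16) = -33725/231 - 1*160 = -33725/231 - 160 = -70685/231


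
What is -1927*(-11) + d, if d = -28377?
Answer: -7180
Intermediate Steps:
-1927*(-11) + d = -1927*(-11) - 28377 = 21197 - 28377 = -7180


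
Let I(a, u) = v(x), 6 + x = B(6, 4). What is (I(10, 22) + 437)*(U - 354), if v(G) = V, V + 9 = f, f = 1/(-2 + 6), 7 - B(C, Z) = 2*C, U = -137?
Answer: -841083/4 ≈ -2.1027e+5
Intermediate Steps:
B(C, Z) = 7 - 2*C
x = -11 (x = -6 + (7 - 2*6) = -6 + (7 - 12) = -6 - 5 = -11)
f = ¼ (f = 1/4 = ¼ ≈ 0.25000)
V = -35/4 (V = -9 + ¼ = -35/4 ≈ -8.7500)
v(G) = -35/4
I(a, u) = -35/4
(I(10, 22) + 437)*(U - 354) = (-35/4 + 437)*(-137 - 354) = (1713/4)*(-491) = -841083/4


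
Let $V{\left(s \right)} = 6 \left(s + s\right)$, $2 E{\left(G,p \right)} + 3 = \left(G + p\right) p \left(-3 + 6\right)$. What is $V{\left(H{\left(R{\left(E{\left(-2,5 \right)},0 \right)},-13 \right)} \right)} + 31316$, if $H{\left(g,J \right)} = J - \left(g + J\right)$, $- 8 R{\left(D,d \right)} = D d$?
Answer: $31316$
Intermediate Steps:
$E{\left(G,p \right)} = - \frac{3}{2} + \frac{3 p \left(G + p\right)}{2}$ ($E{\left(G,p \right)} = - \frac{3}{2} + \frac{\left(G + p\right) p \left(-3 + 6\right)}{2} = - \frac{3}{2} + \frac{\left(G + p\right) p 3}{2} = - \frac{3}{2} + \frac{\left(G + p\right) 3 p}{2} = - \frac{3}{2} + \frac{3 p \left(G + p\right)}{2}$)
$R{\left(D,d \right)} = - \frac{D d}{8}$
$H{\left(g,J \right)} = - g$ ($H{\left(g,J \right)} = J - \left(J + g\right) = - g$)
$V{\left(s \right)} = 12 s$ ($V{\left(s \right)} = 6 \cdot 2 s = 12 s$)
$V{\left(H{\left(R{\left(E{\left(-2,5 \right)},0 \right)},-13 \right)} \right)} + 31316 = 12 \left(- \frac{\left(-1\right) \left(- \frac{3}{2} + \frac{3 \cdot 5^{2}}{2} + \frac{3}{2} \left(-2\right) 5\right) 0}{8}\right) + 31316 = 12 \left(- \frac{\left(-1\right) \left(- \frac{3}{2} + \frac{3}{2} \cdot 25 - 15\right) 0}{8}\right) + 31316 = 12 \left(- \frac{\left(-1\right) \left(- \frac{3}{2} + \frac{75}{2} - 15\right) 0}{8}\right) + 31316 = 12 \left(- \frac{\left(-1\right) 21 \cdot 0}{8}\right) + 31316 = 12 \left(\left(-1\right) 0\right) + 31316 = 12 \cdot 0 + 31316 = 0 + 31316 = 31316$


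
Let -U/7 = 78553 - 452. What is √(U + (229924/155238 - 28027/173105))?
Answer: 2*I*√24674530989520189497758790/13436236995 ≈ 739.4*I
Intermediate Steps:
U = -546707 (U = -7*(78553 - 452) = -7*78101 = -546707)
√(U + (229924/155238 - 28027/173105)) = √(-546707 + (229924/155238 - 28027/173105)) = √(-546707 + (229924*(1/155238) - 28027*1/173105)) = √(-546707 + (114962/77619 - 28027/173105)) = √(-546707 + 17725069297/13436236995) = √(-7345667093756168/13436236995) = 2*I*√24674530989520189497758790/13436236995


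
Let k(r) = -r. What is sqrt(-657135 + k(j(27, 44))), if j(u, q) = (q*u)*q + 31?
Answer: I*sqrt(709438) ≈ 842.28*I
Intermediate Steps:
j(u, q) = 31 + u*q**2 (j(u, q) = u*q**2 + 31 = 31 + u*q**2)
sqrt(-657135 + k(j(27, 44))) = sqrt(-657135 - (31 + 27*44**2)) = sqrt(-657135 - (31 + 27*1936)) = sqrt(-657135 - (31 + 52272)) = sqrt(-657135 - 1*52303) = sqrt(-657135 - 52303) = sqrt(-709438) = I*sqrt(709438)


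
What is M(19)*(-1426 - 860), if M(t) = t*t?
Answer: -825246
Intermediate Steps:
M(t) = t**2
M(19)*(-1426 - 860) = 19**2*(-1426 - 860) = 361*(-2286) = -825246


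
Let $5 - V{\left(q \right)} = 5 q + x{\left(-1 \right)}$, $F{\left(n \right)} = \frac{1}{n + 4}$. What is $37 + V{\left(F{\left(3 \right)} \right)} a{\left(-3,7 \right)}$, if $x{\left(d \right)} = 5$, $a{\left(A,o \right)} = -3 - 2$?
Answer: $\frac{284}{7} \approx 40.571$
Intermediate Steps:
$a{\left(A,o \right)} = -5$
$F{\left(n \right)} = \frac{1}{4 + n}$
$V{\left(q \right)} = - 5 q$ ($V{\left(q \right)} = 5 - \left(5 q + 5\right) = 5 - \left(5 + 5 q\right) = - 5 q$)
$37 + V{\left(F{\left(3 \right)} \right)} a{\left(-3,7 \right)} = 37 + - \frac{5}{4 + 3} \left(-5\right) = 37 + - \frac{5}{7} \left(-5\right) = 37 + \left(-5\right) \frac{1}{7} \left(-5\right) = 37 - - \frac{25}{7} = 37 + \frac{25}{7} = \frac{284}{7}$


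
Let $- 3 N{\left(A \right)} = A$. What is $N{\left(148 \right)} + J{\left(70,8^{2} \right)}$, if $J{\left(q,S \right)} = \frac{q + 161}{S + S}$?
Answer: $- \frac{18251}{384} \approx -47.529$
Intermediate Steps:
$J{\left(q,S \right)} = \frac{161 + q}{2 S}$
$N{\left(A \right)} = - \frac{A}{3}$
$N{\left(148 \right)} + J{\left(70,8^{2} \right)} = \left(- \frac{1}{3}\right) 148 + \frac{161 + 70}{2 \cdot 8^{2}} = - \frac{148}{3} + \frac{1}{2} \cdot \frac{1}{64} \cdot 231 = - \frac{148}{3} + \frac{231}{128} = - \frac{18251}{384}$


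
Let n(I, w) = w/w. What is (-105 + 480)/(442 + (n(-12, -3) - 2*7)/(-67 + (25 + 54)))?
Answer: 4500/5291 ≈ 0.85050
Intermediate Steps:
n(I, w) = 1
(-105 + 480)/(442 + (n(-12, -3) - 2*7)/(-67 + (25 + 54))) = (-105 + 480)/(442 + (1 - 2*7)/(-67 + (25 + 54))) = 375/(442 + (1 - 14)/(-67 + 79)) = 375/(442 - 13/12) = 375/(5291/12) = 375*(12/5291) = 4500/5291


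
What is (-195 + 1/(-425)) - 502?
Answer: -296226/425 ≈ -697.00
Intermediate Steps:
(-195 + 1/(-425)) - 502 = (-195 - 1/425) - 502 = -82876/425 - 502 = -296226/425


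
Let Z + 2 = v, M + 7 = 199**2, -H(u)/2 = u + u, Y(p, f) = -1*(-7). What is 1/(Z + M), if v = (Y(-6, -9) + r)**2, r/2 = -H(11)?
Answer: 1/48617 ≈ 2.0569e-5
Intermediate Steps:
Y(p, f) = 7
H(u) = -4*u (H(u) = -2*(u + u) = -4*u)
M = 39594 (M = -7 + 199**2 = -7 + 39601 = 39594)
r = 88 (r = 2*(-(-4)*11) = 2*(-1*(-44)) = 2*44 = 88)
v = 9025 (v = (7 + 88)**2 = 95**2 = 9025)
Z = 9023 (Z = -2 + 9025 = 9023)
1/(Z + M) = 1/(9023 + 39594) = 1/48617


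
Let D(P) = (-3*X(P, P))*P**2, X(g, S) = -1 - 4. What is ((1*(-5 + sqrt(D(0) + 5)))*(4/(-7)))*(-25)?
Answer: -500/7 + 100*sqrt(5)/7 ≈ -39.485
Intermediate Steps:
X(g, S) = -5
D(P) = 15*P**2 (D(P) = (-3*(-5))*P**2 = 15*P**2)
((1*(-5 + sqrt(D(0) + 5)))*(4/(-7)))*(-25) = ((1*(-5 + sqrt(15*0**2 + 5)))*(4/(-7)))*(-25) = ((1*(-5 + sqrt(15*0 + 5)))*(4*(-1/7)))*(-25) = ((1*(-5 + sqrt(0 + 5)))*(-4/7))*(-25) = ((1*(-5 + sqrt(5)))*(-4/7))*(-25) = ((-5 + sqrt(5))*(-4/7))*(-25) = (20/7 - 4*sqrt(5)/7)*(-25) = -500/7 + 100*sqrt(5)/7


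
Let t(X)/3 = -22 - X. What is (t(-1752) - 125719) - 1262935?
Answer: -1383464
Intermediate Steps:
t(X) = -66 - 3*X (t(X) = 3*(-22 - X) = -66 - 3*X)
(t(-1752) - 125719) - 1262935 = ((-66 - 3*(-1752)) - 125719) - 1262935 = ((-66 + 5256) - 125719) - 1262935 = (5190 - 125719) - 1262935 = -120529 - 1262935 = -1383464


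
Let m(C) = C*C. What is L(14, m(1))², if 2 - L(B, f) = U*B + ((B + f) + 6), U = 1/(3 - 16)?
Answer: 54289/169 ≈ 321.24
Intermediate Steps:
m(C) = C²
U = -1/13 (U = 1/(-13) = -1/13 ≈ -0.076923)
L(B, f) = -4 - f - 12*B/13 (L(B, f) = 2 - (-B/13 + ((B + f) + 6)) = 2 - (-B/13 + (6 + B + f)) = 2 - (6 + f + 12*B/13) = 2 + (-6 - f - 12*B/13) = -4 - f - 12*B/13)
L(14, m(1))² = (-4 - 1*1² - 12/13*14)² = (-4 - 1*1 - 168/13)² = (-4 - 1 - 168/13)² = (-233/13)² = 54289/169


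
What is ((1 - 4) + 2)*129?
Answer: -129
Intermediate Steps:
((1 - 4) + 2)*129 = (-3 + 2)*129 = -1*129 = -129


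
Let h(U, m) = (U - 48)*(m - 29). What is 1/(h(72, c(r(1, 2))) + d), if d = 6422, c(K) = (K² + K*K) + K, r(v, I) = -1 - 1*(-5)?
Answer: 1/6590 ≈ 0.00015175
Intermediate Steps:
r(v, I) = 4 (r(v, I) = -1 + 5 = 4)
c(K) = K + 2*K² (c(K) = (K² + K²) + K = 2*K² + K = K + 2*K²)
h(U, m) = (-48 + U)*(-29 + m)
1/(h(72, c(r(1, 2))) + d) = 1/((1392 - 192*(1 + 2*4) - 29*72 + 72*(4*(1 + 2*4))) + 6422) = 1/((1392 - 192*(1 + 8) - 2088 + 72*(4*(1 + 8))) + 6422) = 1/((1392 - 192*9 - 2088 + 72*(4*9)) + 6422) = 1/((1392 - 48*36 - 2088 + 72*36) + 6422) = 1/((1392 - 1728 - 2088 + 2592) + 6422) = 1/(168 + 6422) = 1/6590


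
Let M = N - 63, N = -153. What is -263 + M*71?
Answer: -15599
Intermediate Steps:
M = -216 (M = -153 - 63 = -216)
-263 + M*71 = -263 - 216*71 = -263 - 15336 = -15599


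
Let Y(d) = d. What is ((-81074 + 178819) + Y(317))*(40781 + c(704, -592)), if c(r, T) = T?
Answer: 3941013718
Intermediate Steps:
((-81074 + 178819) + Y(317))*(40781 + c(704, -592)) = ((-81074 + 178819) + 317)*(40781 - 592) = (97745 + 317)*40189 = 98062*40189 = 3941013718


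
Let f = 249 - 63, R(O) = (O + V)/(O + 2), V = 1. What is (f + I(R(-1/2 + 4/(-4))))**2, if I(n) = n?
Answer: 34225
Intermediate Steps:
R(O) = (1 + O)/(2 + O) (R(O) = (O + 1)/(O + 2) = (1 + O)/(2 + O))
f = 186
(f + I(R(-1/2 + 4/(-4))))**2 = (186 + (1 + (-1/2 + 4/(-4)))/(2 + (-1/2 + 4/(-4))))**2 = (186 + (1 + (-1*1/2 + 4*(-1/4)))/(2 + (-1*1/2 + 4*(-1/4))))**2 = (186 + (1 + (-1/2 - 1))/(2 + (-1/2 - 1)))**2 = (186 + (1 - 3/2)/(2 - 3/2))**2 = (186 - 1/2/(1/2))**2 = (186 + 2*(-1/2))**2 = (186 - 1)**2 = 185**2 = 34225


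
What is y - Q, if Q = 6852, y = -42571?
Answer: -49423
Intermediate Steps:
y - Q = -42571 - 1*6852 = -42571 - 6852 = -49423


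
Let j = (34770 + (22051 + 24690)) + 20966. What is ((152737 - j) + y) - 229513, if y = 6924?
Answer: -172329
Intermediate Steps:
j = 102477 (j = (34770 + 46741) + 20966 = 81511 + 20966 = 102477)
((152737 - j) + y) - 229513 = ((152737 - 1*102477) + 6924) - 229513 = ((152737 - 102477) + 6924) - 229513 = (50260 + 6924) - 229513 = 57184 - 229513 = -172329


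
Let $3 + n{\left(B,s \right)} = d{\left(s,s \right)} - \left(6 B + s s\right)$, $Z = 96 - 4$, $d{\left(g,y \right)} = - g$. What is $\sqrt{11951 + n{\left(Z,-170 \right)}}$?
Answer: $9 i \sqrt{214} \approx 131.66 i$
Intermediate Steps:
$Z = 92$
$n{\left(B,s \right)} = -3 - s - s^{2} - 6 B$ ($n{\left(B,s \right)} = -3 - \left(s + 6 B + s s\right) = -3 - \left(s + s^{2} + 6 B\right) = -3 - s - s^{2} - 6 B$)
$\sqrt{11951 + n{\left(Z,-170 \right)}} = \sqrt{11951 - 29285} = \sqrt{-17334} = 9 i \sqrt{214}$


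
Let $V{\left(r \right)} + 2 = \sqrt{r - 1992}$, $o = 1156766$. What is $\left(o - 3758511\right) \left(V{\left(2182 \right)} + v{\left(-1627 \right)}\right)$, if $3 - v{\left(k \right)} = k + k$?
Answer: $-8468679975 - 2601745 \sqrt{190} \approx -8.5045 \cdot 10^{9}$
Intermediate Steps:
$v{\left(k \right)} = 3 - 2 k$ ($v{\left(k \right)} = 3 - \left(k + k\right) = 3 - 2 k$)
$V{\left(r \right)} = -2 + \sqrt{-1992 + r}$ ($V{\left(r \right)} = -2 + \sqrt{r - 1992} = -2 + \sqrt{-1992 + r}$)
$\left(o - 3758511\right) \left(V{\left(2182 \right)} + v{\left(-1627 \right)}\right) = \left(1156766 - 3758511\right) \left(\left(-2 + \sqrt{-1992 + 2182}\right) + \left(3 - -3254\right)\right) = - 2601745 \left(\left(-2 + \sqrt{190}\right) + \left(3 + 3254\right)\right) = - 2601745 \left(\left(-2 + \sqrt{190}\right) + 3257\right) = - 2601745 \left(3255 + \sqrt{190}\right) = -8468679975 - 2601745 \sqrt{190}$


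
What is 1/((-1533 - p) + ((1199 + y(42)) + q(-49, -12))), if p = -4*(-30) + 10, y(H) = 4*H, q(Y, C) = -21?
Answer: -1/317 ≈ -0.0031546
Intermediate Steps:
p = 130 (p = 120 + 10 = 130)
1/((-1533 - p) + ((1199 + y(42)) + q(-49, -12))) = 1/((-1533 - 1*130) + ((1199 + 4*42) - 21)) = 1/((-1533 - 130) + ((1199 + 168) - 21)) = 1/(-1663 + (1367 - 21)) = 1/(-1663 + 1346) = 1/(-317) = -1/317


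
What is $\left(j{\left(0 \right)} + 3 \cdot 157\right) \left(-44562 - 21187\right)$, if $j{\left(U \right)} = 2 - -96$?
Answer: $-37411181$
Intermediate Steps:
$j{\left(U \right)} = 98$ ($j{\left(U \right)} = 2 + 96 = 98$)
$\left(j{\left(0 \right)} + 3 \cdot 157\right) \left(-44562 - 21187\right) = \left(98 + 3 \cdot 157\right) \left(-44562 - 21187\right) = \left(98 + 471\right) \left(-65749\right) = 569 \left(-65749\right) = -37411181$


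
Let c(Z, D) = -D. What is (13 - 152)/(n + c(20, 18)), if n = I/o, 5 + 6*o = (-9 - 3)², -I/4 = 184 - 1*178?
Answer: 19321/2646 ≈ 7.3020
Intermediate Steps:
I = -24 (I = -4*(184 - 1*178) = -4*(184 - 178) = -4*6 = -24)
o = 139/6 (o = -⅚ + (-9 - 3)²/6 = -⅚ + (⅙)*(-12)² = -⅚ + (⅙)*144 = -⅚ + 24 = 139/6 ≈ 23.167)
n = -144/139 (n = -24/139/6 = -24*6/139 = -144/139 ≈ -1.0360)
(13 - 152)/(n + c(20, 18)) = (13 - 152)/(-144/139 - 1*18) = -139/(-144/139 - 18) = -139/(-2646/139) = -139*(-139/2646) = 19321/2646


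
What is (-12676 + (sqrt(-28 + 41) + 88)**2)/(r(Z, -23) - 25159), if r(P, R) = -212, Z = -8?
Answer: 4919/25371 - 176*sqrt(13)/25371 ≈ 0.16887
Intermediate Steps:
(-12676 + (sqrt(-28 + 41) + 88)**2)/(r(Z, -23) - 25159) = (-12676 + (sqrt(-28 + 41) + 88)**2)/(-212 - 25159) = (-12676 + (sqrt(13) + 88)**2)/(-25371) = (-12676 + (88 + sqrt(13))**2)*(-1/25371) = 12676/25371 - (88 + sqrt(13))**2/25371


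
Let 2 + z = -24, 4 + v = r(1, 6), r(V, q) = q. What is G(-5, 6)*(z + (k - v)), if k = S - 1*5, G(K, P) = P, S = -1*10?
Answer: -258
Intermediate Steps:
S = -10
v = 2 (v = -4 + 6 = 2)
k = -15 (k = -10 - 1*5 = -10 - 5 = -15)
z = -26 (z = -2 - 24 = -26)
G(-5, 6)*(z + (k - v)) = 6*(-26 + (-15 - 1*2)) = 6*(-26 + (-15 - 2)) = 6*(-26 - 17) = 6*(-43) = -258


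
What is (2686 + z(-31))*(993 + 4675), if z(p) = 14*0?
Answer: 15224248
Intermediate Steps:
z(p) = 0
(2686 + z(-31))*(993 + 4675) = (2686 + 0)*(993 + 4675) = 2686*5668 = 15224248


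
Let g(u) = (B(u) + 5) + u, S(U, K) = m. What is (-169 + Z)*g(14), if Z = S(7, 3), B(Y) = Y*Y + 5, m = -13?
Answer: -40040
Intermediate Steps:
S(U, K) = -13
B(Y) = 5 + Y² (B(Y) = Y² + 5 = 5 + Y²)
Z = -13
g(u) = 10 + u + u² (g(u) = ((5 + u²) + 5) + u = (10 + u²) + u = 10 + u + u²)
(-169 + Z)*g(14) = (-169 - 13)*(10 + 14 + 14²) = -182*(10 + 14 + 196) = -182*220 = -40040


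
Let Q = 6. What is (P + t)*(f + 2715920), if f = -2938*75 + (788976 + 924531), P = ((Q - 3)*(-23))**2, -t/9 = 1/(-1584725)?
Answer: 31756962919837518/1584725 ≈ 2.0039e+10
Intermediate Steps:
t = 9/1584725 (t = -9/(-1584725) = -9*(-1/1584725) = 9/1584725 ≈ 5.6792e-6)
P = 4761 (P = ((6 - 3)*(-23))**2 = (3*(-23))**2 = (-69)**2 = 4761)
f = 1493157 (f = -220350 + 1713507 = 1493157)
(P + t)*(f + 2715920) = (4761 + 9/1584725)*(1493157 + 2715920) = (7544875734/1584725)*4209077 = 31756962919837518/1584725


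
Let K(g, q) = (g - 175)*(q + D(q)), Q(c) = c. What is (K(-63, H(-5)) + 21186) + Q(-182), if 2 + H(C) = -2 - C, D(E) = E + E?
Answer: 20290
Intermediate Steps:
D(E) = 2*E
H(C) = -4 - C (H(C) = -2 + (-2 - C) = -4 - C)
K(g, q) = 3*q*(-175 + g) (K(g, q) = (g - 175)*(q + 2*q) = (-175 + g)*(3*q) = 3*q*(-175 + g))
(K(-63, H(-5)) + 21186) + Q(-182) = (3*(-4 - 1*(-5))*(-175 - 63) + 21186) - 182 = (3*(-4 + 5)*(-238) + 21186) - 182 = (3*1*(-238) + 21186) - 182 = (-714 + 21186) - 182 = 20472 - 182 = 20290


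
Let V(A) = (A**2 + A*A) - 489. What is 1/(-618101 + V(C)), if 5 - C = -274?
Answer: -1/462908 ≈ -2.1603e-6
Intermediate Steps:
C = 279 (C = 5 - 1*(-274) = 5 + 274 = 279)
V(A) = -489 + 2*A**2 (V(A) = (A**2 + A**2) - 489 = 2*A**2 - 489 = -489 + 2*A**2)
1/(-618101 + V(C)) = 1/(-618101 + (-489 + 2*279**2)) = 1/(-618101 + (-489 + 2*77841)) = 1/(-618101 + (-489 + 155682)) = 1/(-618101 + 155193) = 1/(-462908) = -1/462908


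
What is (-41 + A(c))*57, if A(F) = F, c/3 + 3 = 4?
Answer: -2166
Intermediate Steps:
c = 3 (c = -9 + 3*4 = -9 + 12 = 3)
(-41 + A(c))*57 = (-41 + 3)*57 = -38*57 = -2166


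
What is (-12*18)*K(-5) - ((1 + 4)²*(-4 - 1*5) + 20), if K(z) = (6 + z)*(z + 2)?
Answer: 853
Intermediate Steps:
K(z) = (2 + z)*(6 + z) (K(z) = (6 + z)*(2 + z) = (2 + z)*(6 + z))
(-12*18)*K(-5) - ((1 + 4)²*(-4 - 1*5) + 20) = (-12*18)*(12 + (-5)² + 8*(-5)) - ((1 + 4)²*(-4 - 1*5) + 20) = -216*(12 + 25 - 40) - (5²*(-4 - 5) + 20) = -216*(-3) - (25*(-9) + 20) = 648 - (-225 + 20) = 648 - 1*(-205) = 648 + 205 = 853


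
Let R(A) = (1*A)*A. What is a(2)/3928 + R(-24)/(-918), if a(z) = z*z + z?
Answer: -62695/100164 ≈ -0.62592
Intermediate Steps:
R(A) = A² (R(A) = A*A = A²)
a(z) = z + z² (a(z) = z² + z = z + z²)
a(2)/3928 + R(-24)/(-918) = (2*(1 + 2))/3928 + (-24)²/(-918) = (2*3)*(1/3928) + 576*(-1/918) = 6*(1/3928) - 32/51 = 3/1964 - 32/51 = -62695/100164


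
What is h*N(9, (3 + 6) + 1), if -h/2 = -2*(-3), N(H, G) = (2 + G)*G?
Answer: -1440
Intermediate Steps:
N(H, G) = G*(2 + G)
h = -12 (h = -(-4)*(-3) = -2*6 = -12)
h*N(9, (3 + 6) + 1) = -12*((3 + 6) + 1)*(2 + ((3 + 6) + 1)) = -12*(9 + 1)*(2 + (9 + 1)) = -120*(2 + 10) = -120*12 = -12*120 = -1440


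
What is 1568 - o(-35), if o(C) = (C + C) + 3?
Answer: 1635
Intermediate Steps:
o(C) = 3 + 2*C (o(C) = 2*C + 3 = 3 + 2*C)
1568 - o(-35) = 1568 - (3 + 2*(-35)) = 1568 - (3 - 70) = 1568 - 1*(-67) = 1568 + 67 = 1635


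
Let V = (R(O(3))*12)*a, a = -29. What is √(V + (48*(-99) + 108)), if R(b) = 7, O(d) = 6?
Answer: 2*I*√1770 ≈ 84.143*I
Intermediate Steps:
V = -2436 (V = (7*12)*(-29) = 84*(-29) = -2436)
√(V + (48*(-99) + 108)) = √(-2436 + (48*(-99) + 108)) = √(-2436 + (-4752 + 108)) = √(-2436 - 4644) = √(-7080) = 2*I*√1770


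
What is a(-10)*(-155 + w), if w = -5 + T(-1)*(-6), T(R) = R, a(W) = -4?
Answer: 616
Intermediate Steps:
w = 1 (w = -5 - 1*(-6) = -5 + 6 = 1)
a(-10)*(-155 + w) = -4*(-155 + 1) = -4*(-154) = 616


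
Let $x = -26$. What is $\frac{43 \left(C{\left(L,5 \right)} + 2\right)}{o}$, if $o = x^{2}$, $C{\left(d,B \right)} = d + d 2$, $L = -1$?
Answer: $- \frac{43}{676} \approx -0.063609$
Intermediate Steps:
$C{\left(d,B \right)} = 3 d$ ($C{\left(d,B \right)} = d + 2 d = 3 d$)
$o = 676$ ($o = \left(-26\right)^{2} = 676$)
$\frac{43 \left(C{\left(L,5 \right)} + 2\right)}{o} = \frac{43 \left(3 \left(-1\right) + 2\right)}{676} = 43 \left(-3 + 2\right) \frac{1}{676} = 43 \left(-1\right) \frac{1}{676} = \left(-43\right) \frac{1}{676} = - \frac{43}{676}$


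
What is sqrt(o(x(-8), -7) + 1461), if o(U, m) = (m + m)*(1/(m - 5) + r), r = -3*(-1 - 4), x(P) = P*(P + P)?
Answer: sqrt(45078)/6 ≈ 35.386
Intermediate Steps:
x(P) = 2*P**2 (x(P) = P*(2*P) = 2*P**2)
r = 15 (r = -3*(-5) = 15)
o(U, m) = 2*m*(15 + 1/(-5 + m)) (o(U, m) = (m + m)*(1/(m - 5) + 15) = (2*m)*(1/(-5 + m) + 15) = (2*m)*(15 + 1/(-5 + m)) = 2*m*(15 + 1/(-5 + m)))
sqrt(o(x(-8), -7) + 1461) = sqrt(2*(-7)*(-74 + 15*(-7))/(-5 - 7) + 1461) = sqrt(2*(-7)*(-74 - 105)/(-12) + 1461) = sqrt(2*(-7)*(-1/12)*(-179) + 1461) = sqrt(-1253/6 + 1461) = sqrt(7513/6) = sqrt(45078)/6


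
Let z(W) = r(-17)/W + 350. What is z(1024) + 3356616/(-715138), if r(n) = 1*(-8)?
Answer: 15803910207/45768832 ≈ 345.30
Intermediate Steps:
r(n) = -8
z(W) = 350 - 8/W (z(W) = -8/W + 350 = 350 - 8/W)
z(1024) + 3356616/(-715138) = (350 - 8/1024) + 3356616/(-715138) = (350 - 8*1/1024) + 3356616*(-1/715138) = (350 - 1/128) - 1678308/357569 = 44799/128 - 1678308/357569 = 15803910207/45768832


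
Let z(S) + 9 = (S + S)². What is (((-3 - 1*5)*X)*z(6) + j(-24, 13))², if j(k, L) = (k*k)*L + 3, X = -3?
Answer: 115154361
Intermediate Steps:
j(k, L) = 3 + L*k² (j(k, L) = k²*L + 3 = L*k² + 3 = 3 + L*k²)
z(S) = -9 + 4*S² (z(S) = -9 + (S + S)² = -9 + (2*S)² = -9 + 4*S²)
(((-3 - 1*5)*X)*z(6) + j(-24, 13))² = (((-3 - 1*5)*(-3))*(-9 + 4*6²) + (3 + 13*(-24)²))² = (((-3 - 5)*(-3))*(-9 + 4*36) + (3 + 13*576))² = ((-8*(-3))*(-9 + 144) + (3 + 7488))² = (24*135 + 7491)² = (3240 + 7491)² = 10731² = 115154361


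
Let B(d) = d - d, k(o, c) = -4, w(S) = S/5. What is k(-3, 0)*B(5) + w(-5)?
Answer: -1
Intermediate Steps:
w(S) = S/5 (w(S) = S*(⅕) = S/5)
B(d) = 0
k(-3, 0)*B(5) + w(-5) = -4*0 + (⅕)*(-5) = 0 - 1 = -1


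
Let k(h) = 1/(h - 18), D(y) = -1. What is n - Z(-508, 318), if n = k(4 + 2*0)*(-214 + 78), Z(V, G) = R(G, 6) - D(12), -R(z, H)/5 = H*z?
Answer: 66841/7 ≈ 9548.7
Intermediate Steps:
R(z, H) = -5*H*z
k(h) = 1/(-18 + h)
Z(V, G) = 1 - 30*G (Z(V, G) = -5*6*G - 1*(-1) = -30*G + 1 = 1 - 30*G)
n = 68/7 (n = (-214 + 78)/(-18 + (4 + 2*0)) = -136/(-18 + (4 + 0)) = -136/(-18 + 4) = -136/(-14) = -1/14*(-136) = 68/7 ≈ 9.7143)
n - Z(-508, 318) = 68/7 - (1 - 30*318) = 68/7 - (1 - 9540) = 68/7 - 1*(-9539) = 68/7 + 9539 = 66841/7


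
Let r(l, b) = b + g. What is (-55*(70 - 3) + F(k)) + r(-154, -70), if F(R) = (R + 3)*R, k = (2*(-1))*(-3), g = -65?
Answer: -3766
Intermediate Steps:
k = 6 (k = -2*(-3) = 6)
r(l, b) = -65 + b (r(l, b) = b - 65 = -65 + b)
F(R) = R*(3 + R) (F(R) = (3 + R)*R = R*(3 + R))
(-55*(70 - 3) + F(k)) + r(-154, -70) = (-55*(70 - 3) + 6*(3 + 6)) + (-65 - 70) = (-55*67 + 6*9) - 135 = (-3685 + 54) - 135 = -3631 - 135 = -3766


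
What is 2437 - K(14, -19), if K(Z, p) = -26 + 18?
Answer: 2445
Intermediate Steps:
K(Z, p) = -8
2437 - K(14, -19) = 2437 - 1*(-8) = 2437 + 8 = 2445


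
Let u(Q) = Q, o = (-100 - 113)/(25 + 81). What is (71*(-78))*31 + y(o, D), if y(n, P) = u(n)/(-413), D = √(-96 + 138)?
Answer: -7515719271/43778 ≈ -1.7168e+5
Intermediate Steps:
D = √42 ≈ 6.4807
o = -213/106 ≈ -2.0094
y(n, P) = -n/413 (y(n, P) = n/(-413) = n*(-1/413) = -n/413)
(71*(-78))*31 + y(o, D) = (71*(-78))*31 - 1/413*(-213/106) = -5538*31 + 213/43778 = -171678 + 213/43778 = -7515719271/43778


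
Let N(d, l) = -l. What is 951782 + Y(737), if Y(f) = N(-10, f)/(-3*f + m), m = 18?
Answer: 2087258663/2193 ≈ 9.5178e+5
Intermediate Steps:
Y(f) = -f/(18 - 3*f) (Y(f) = (-f)/(-3*f + 18) = (-f)/(18 - 3*f) = -f/(18 - 3*f))
951782 + Y(737) = 951782 + (1/3)*737/(-6 + 737) = 951782 + (1/3)*737/731 = 951782 + (1/3)*737*(1/731) = 951782 + 737/2193 = 2087258663/2193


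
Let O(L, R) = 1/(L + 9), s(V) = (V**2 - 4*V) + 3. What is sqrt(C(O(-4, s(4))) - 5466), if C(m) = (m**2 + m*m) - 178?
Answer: I*sqrt(141098)/5 ≈ 75.126*I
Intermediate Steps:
s(V) = 3 + V**2 - 4*V
O(L, R) = 1/(9 + L)
C(m) = -178 + 2*m**2 (C(m) = (m**2 + m**2) - 178 = 2*m**2 - 178 = -178 + 2*m**2)
sqrt(C(O(-4, s(4))) - 5466) = sqrt((-178 + 2*(1/(9 - 4))**2) - 5466) = sqrt((-178 + 2*(1/5)**2) - 5466) = sqrt((-178 + 2*(1/25)) - 5466) = sqrt((-178 + 2/25) - 5466) = sqrt(-4448/25 - 5466) = sqrt(-141098/25) = I*sqrt(141098)/5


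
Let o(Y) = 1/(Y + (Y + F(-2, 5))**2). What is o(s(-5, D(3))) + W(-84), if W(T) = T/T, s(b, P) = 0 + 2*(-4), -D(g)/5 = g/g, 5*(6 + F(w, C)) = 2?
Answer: 4449/4424 ≈ 1.0057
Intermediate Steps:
F(w, C) = -28/5 (F(w, C) = -6 + (1/5)*2 = -6 + 2/5 = -28/5)
D(g) = -5 (D(g) = -5*g/g = -5*1 = -5)
s(b, P) = -8 (s(b, P) = 0 - 8 = -8)
W(T) = 1
o(Y) = 1/(Y + (-28/5 + Y)**2) (o(Y) = 1/(Y + (Y - 28/5)**2) = 1/(Y + (-28/5 + Y)**2))
o(s(-5, D(3))) + W(-84) = 25/((-28 + 5*(-8))**2 + 25*(-8)) + 1 = 25/((-28 - 40)**2 - 200) + 1 = 25/((-68)**2 - 200) + 1 = 25/(4624 - 200) + 1 = 25/4424 + 1 = 4449/4424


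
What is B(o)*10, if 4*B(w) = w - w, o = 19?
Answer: 0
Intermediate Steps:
B(w) = 0 (B(w) = (w - w)/4 = (¼)*0 = 0)
B(o)*10 = 0*10 = 0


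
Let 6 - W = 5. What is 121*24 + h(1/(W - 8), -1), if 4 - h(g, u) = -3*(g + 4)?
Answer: 20437/7 ≈ 2919.6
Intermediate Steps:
W = 1 (W = 6 - 1*5 = 6 - 5 = 1)
h(g, u) = 16 + 3*g (h(g, u) = 4 - (-3)*(g + 4)*1 = 4 - (-3)*(4 + g)*1 = 4 - (-3)*(4 + g) = 4 - (-12 - 3*g) = 4 + (12 + 3*g) = 16 + 3*g)
121*24 + h(1/(W - 8), -1) = 121*24 + (16 + 3/(1 - 8)) = 2904 + (16 + 3/(-7)) = 2904 + (16 + 3*(-1/7)) = 2904 + (16 - 3/7) = 2904 + 109/7 = 20437/7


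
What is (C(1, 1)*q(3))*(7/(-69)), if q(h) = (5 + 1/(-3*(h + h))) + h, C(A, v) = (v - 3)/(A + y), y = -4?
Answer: -1001/1863 ≈ -0.53731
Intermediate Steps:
C(A, v) = (-3 + v)/(-4 + A) (C(A, v) = (v - 3)/(A - 4) = (-3 + v)/(-4 + A))
q(h) = 5 + h - 1/(6*h) (q(h) = (5 + 1/(-6*h)) + h = (5 - 1/(6*h)) + h = 5 + h - 1/(6*h))
(C(1, 1)*q(3))*(7/(-69)) = (((-3 + 1)/(-4 + 1))*(5 + 3 - ⅙/3))*(7/(-69)) = ((-2/(-3))*(5 + 3 - ⅙*⅓))*(7*(-1/69)) = ((-⅓*(-2))*(5 + 3 - 1/18))*(-7/69) = ((⅔)*(143/18))*(-7/69) = (143/27)*(-7/69) = -1001/1863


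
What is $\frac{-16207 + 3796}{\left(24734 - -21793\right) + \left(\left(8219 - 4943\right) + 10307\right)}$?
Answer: $- \frac{12411}{60110} \approx -0.20647$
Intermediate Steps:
$\frac{-16207 + 3796}{\left(24734 - -21793\right) + \left(\left(8219 - 4943\right) + 10307\right)} = - \frac{12411}{\left(24734 + 21793\right) + \left(3276 + 10307\right)} = - \frac{12411}{46527 + 13583} = - \frac{12411}{60110}$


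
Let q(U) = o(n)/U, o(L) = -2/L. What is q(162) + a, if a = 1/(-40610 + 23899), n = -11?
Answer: 15820/14889501 ≈ 0.0010625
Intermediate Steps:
q(U) = 2/(11*U) (q(U) = (-2/(-11))/U = (-2*(-1/11))/U = 2/(11*U))
a = -1/16711 (a = 1/(-16711) = -1/16711 ≈ -5.9841e-5)
q(162) + a = (2/11)/162 - 1/16711 = (2/11)*(1/162) - 1/16711 = 1/891 - 1/16711 = 15820/14889501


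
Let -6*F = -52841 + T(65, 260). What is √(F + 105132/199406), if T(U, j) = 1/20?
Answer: √35020456969649770/1994060 ≈ 93.848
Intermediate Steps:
T(U, j) = 1/20
F = 352273/40 (F = -(-52841 + 1/20)/6 = -⅙*(-1056819/20) = 352273/40 ≈ 8806.8)
√(F + 105132/199406) = √(352273/40 + 105132/199406) = √(352273/40 + 105132*(1/199406)) = √(352273/40 + 52566/99703) = √(35124777559/3988120) = √35020456969649770/1994060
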